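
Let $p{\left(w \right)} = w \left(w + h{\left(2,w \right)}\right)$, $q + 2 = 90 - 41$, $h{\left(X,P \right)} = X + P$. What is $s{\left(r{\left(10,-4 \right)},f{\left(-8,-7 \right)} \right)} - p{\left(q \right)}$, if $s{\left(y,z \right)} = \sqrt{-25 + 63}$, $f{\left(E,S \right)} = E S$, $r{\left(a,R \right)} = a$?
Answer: $-4512 + \sqrt{38} \approx -4505.8$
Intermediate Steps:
$h{\left(X,P \right)} = P + X$
$s{\left(y,z \right)} = \sqrt{38}$
$q = 47$ ($q = -2 + \left(90 - 41\right) = -2 + 49 = 47$)
$p{\left(w \right)} = w \left(2 + 2 w\right)$ ($p{\left(w \right)} = w \left(w + \left(w + 2\right)\right) = w \left(w + \left(2 + w\right)\right) = w \left(2 + 2 w\right)$)
$s{\left(r{\left(10,-4 \right)},f{\left(-8,-7 \right)} \right)} - p{\left(q \right)} = \sqrt{38} - 2 \cdot 47 \left(1 + 47\right) = \sqrt{38} - 2 \cdot 47 \cdot 48 = \sqrt{38} - 4512 = -4512 + \sqrt{38}$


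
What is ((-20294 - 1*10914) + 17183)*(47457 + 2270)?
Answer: -697421175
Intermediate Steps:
((-20294 - 1*10914) + 17183)*(47457 + 2270) = ((-20294 - 10914) + 17183)*49727 = (-31208 + 17183)*49727 = -14025*49727 = -697421175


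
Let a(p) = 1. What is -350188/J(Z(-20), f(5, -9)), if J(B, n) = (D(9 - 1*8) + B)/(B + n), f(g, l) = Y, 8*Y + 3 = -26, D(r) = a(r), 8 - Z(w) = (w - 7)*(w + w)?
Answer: -753341935/2142 ≈ -3.5170e+5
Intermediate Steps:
Z(w) = 8 - 2*w*(-7 + w) (Z(w) = 8 - (w - 7)*(w + w) = 8 - (-7 + w)*2*w = 8 - 2*w*(-7 + w))
D(r) = 1
Y = -29/8 (Y = -3/8 + (1/8)*(-26) = -3/8 - 13/4 = -29/8 ≈ -3.6250)
f(g, l) = -29/8
J(B, n) = (1 + B)/(B + n)
-350188/J(Z(-20), f(5, -9)) = -350188*((8 - 2*(-20)**2 + 14*(-20)) - 29/8)/(1 + (8 - 2*(-20)**2 + 14*(-20))) = -350188*((8 - 2*400 - 280) - 29/8)/(1 + (8 - 2*400 - 280)) = -350188*((8 - 800 - 280) - 29/8)/(1 + (8 - 800 - 280)) = -350188*(-1072 - 29/8)/(1 - 1072) = -350188/(-1071/(-8605/8)) = -350188/((-8/8605*(-1071))) = -350188/8568/8605 = -350188*8605/8568 = -753341935/2142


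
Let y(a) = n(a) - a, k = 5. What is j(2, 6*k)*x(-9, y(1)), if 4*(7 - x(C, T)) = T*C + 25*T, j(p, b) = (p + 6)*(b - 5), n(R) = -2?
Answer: 3800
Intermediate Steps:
y(a) = -2 - a
j(p, b) = (-5 + b)*(6 + p) (j(p, b) = (6 + p)*(-5 + b) = (-5 + b)*(6 + p))
x(C, T) = 7 - 25*T/4 - C*T/4 (x(C, T) = 7 - (T*C + 25*T)/4 = 7 - (C*T + 25*T)/4 = 7 - (25*T + C*T)/4 = 7 + (-25*T/4 - C*T/4) = 7 - 25*T/4 - C*T/4)
j(2, 6*k)*x(-9, y(1)) = (-30 - 5*2 + 6*(6*5) + (6*5)*2)*(7 - 25*(-2 - 1*1)/4 - ¼*(-9)*(-2 - 1*1)) = (-30 - 10 + 6*30 + 30*2)*(7 - 25*(-2 - 1)/4 - ¼*(-9)*(-2 - 1)) = (-30 - 10 + 180 + 60)*(7 - 25/4*(-3) - ¼*(-9)*(-3)) = 200*(7 + 75/4 - 27/4) = 200*19 = 3800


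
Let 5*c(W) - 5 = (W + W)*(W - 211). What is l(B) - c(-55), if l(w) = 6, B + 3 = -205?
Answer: -5847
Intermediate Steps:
B = -208 (B = -3 - 205 = -208)
c(W) = 1 + 2*W*(-211 + W)/5 (c(W) = 1 + ((W + W)*(W - 211))/5 = 1 + ((2*W)*(-211 + W))/5 = 1 + (2*W*(-211 + W))/5 = 1 + 2*W*(-211 + W)/5)
l(B) - c(-55) = 6 - (1 - 422/5*(-55) + (⅖)*(-55)²) = 6 - (1 + 4642 + (⅖)*3025) = 6 - (1 + 4642 + 1210) = 6 - 1*5853 = 6 - 5853 = -5847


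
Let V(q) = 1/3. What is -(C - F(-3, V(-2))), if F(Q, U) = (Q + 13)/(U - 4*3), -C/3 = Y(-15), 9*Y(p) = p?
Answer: -41/7 ≈ -5.8571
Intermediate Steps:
Y(p) = p/9
C = 5 (C = -(-15)/3 = -3*(-5/3) = 5)
V(q) = ⅓
F(Q, U) = (13 + Q)/(-12 + U) (F(Q, U) = (13 + Q)/(U - 12) = (13 + Q)/(-12 + U))
-(C - F(-3, V(-2))) = -(5 - (13 - 3)/(-12 + ⅓)) = -(5 - 10/(-35/3)) = -(5 - (-3)*10/35) = -(5 - 1*(-6/7)) = -(5 + 6/7) = -1*41/7 = -41/7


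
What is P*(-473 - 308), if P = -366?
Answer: 285846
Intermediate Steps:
P*(-473 - 308) = -366*(-473 - 308) = -366*(-781) = 285846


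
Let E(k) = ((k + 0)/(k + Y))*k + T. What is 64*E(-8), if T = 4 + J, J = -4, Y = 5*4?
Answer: 1024/3 ≈ 341.33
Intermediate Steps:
Y = 20
T = 0 (T = 4 - 4 = 0)
E(k) = k²/(20 + k) (E(k) = ((k + 0)/(k + 20))*k + 0 = (k/(20 + k))*k + 0 = k²/(20 + k) + 0 = k²/(20 + k))
64*E(-8) = 64*((-8)²/(20 - 8)) = 64*(64/12) = 64*(64*(1/12)) = 64*(16/3) = 1024/3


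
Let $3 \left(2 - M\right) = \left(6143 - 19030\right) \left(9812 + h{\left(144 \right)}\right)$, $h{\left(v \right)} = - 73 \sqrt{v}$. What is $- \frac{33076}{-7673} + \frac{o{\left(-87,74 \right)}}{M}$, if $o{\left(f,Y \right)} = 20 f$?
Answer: $\frac{1904466913514}{441804580087} \approx 4.3107$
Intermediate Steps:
$M = \frac{115158238}{3}$ ($M = 2 - \frac{\left(6143 - 19030\right) \left(9812 - 73 \sqrt{144}\right)}{3} = 2 - \frac{\left(-12887\right) \left(9812 - 876\right)}{3} = 2 - \frac{\left(-12887\right) 8936}{3} = 2 - - \frac{115158232}{3} = 2 + \frac{115158232}{3} = \frac{115158238}{3} \approx 3.8386 \cdot 10^{7}$)
$- \frac{33076}{-7673} + \frac{o{\left(-87,74 \right)}}{M} = - \frac{33076}{-7673} + \frac{20 \left(-87\right)}{\frac{115158238}{3}} = \left(-33076\right) \left(- \frac{1}{7673}\right) - \frac{2610}{57579119} = \frac{33076}{7673} - \frac{2610}{57579119} = \frac{1904466913514}{441804580087}$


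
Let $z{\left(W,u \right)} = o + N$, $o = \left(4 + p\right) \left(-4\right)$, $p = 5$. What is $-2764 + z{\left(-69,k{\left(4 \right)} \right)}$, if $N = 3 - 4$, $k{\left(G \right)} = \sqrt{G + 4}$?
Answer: $-2801$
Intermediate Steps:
$o = -36$ ($o = \left(4 + 5\right) \left(-4\right) = 9 \left(-4\right) = -36$)
$k{\left(G \right)} = \sqrt{4 + G}$
$N = -1$
$z{\left(W,u \right)} = -37$ ($z{\left(W,u \right)} = -36 - 1 = -37$)
$-2764 + z{\left(-69,k{\left(4 \right)} \right)} = -2764 - 37 = -2801$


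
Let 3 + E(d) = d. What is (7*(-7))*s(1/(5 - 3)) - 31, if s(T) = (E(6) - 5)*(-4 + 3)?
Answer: -129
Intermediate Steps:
E(d) = -3 + d
s(T) = 2 (s(T) = ((-3 + 6) - 5)*(-4 + 3) = (3 - 5)*(-1) = -2*(-1) = 2)
(7*(-7))*s(1/(5 - 3)) - 31 = (7*(-7))*2 - 31 = -49*2 - 31 = -98 - 31 = -129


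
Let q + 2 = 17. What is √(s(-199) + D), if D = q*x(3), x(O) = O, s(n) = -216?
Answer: 3*I*√19 ≈ 13.077*I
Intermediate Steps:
q = 15 (q = -2 + 17 = 15)
D = 45 (D = 15*3 = 45)
√(s(-199) + D) = √(-216 + 45) = √(-171) = 3*I*√19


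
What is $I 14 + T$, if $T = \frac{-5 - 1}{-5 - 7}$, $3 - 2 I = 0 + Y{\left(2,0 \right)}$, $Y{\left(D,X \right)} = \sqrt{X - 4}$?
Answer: $\frac{43}{2} - 14 i \approx 21.5 - 14.0 i$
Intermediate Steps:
$Y{\left(D,X \right)} = \sqrt{-4 + X}$
$I = \frac{3}{2} - i$ ($I = \frac{3}{2} - \frac{0 + \sqrt{-4 + 0}}{2} = \frac{3}{2} - \frac{0 + \sqrt{-4}}{2} = \frac{3}{2} - \frac{0 + 2 i}{2} = \frac{3}{2} - \frac{2 i}{2} = \frac{3}{2} - i \approx 1.5 - 1.0 i$)
$T = \frac{1}{2}$ ($T = - \frac{6}{-12} = \left(-6\right) \left(- \frac{1}{12}\right) = \frac{1}{2} \approx 0.5$)
$I 14 + T = \left(\frac{3}{2} - i\right) 14 + \frac{1}{2} = \left(21 - 14 i\right) + \frac{1}{2} = \frac{43}{2} - 14 i$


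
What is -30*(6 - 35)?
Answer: 870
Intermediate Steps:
-30*(6 - 35) = -30*(-29) = 870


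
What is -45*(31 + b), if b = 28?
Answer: -2655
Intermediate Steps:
-45*(31 + b) = -45*(31 + 28) = -45*59 = -2655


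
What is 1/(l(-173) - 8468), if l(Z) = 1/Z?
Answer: -173/1464965 ≈ -0.00011809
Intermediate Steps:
1/(l(-173) - 8468) = 1/(1/(-173) - 8468) = 1/(-1/173 - 8468) = 1/(-1464965/173) = -173/1464965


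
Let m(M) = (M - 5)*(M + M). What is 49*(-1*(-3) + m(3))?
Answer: -441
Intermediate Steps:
m(M) = 2*M*(-5 + M) (m(M) = (-5 + M)*(2*M) = 2*M*(-5 + M))
49*(-1*(-3) + m(3)) = 49*(-1*(-3) + 2*3*(-5 + 3)) = 49*(3 + 2*3*(-2)) = 49*(3 - 12) = 49*(-9) = -441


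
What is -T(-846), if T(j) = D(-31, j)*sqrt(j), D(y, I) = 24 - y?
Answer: -165*I*sqrt(94) ≈ -1599.7*I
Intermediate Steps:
T(j) = 55*sqrt(j) (T(j) = (24 - 1*(-31))*sqrt(j) = (24 + 31)*sqrt(j) = 55*sqrt(j))
-T(-846) = -55*sqrt(-846) = -55*3*I*sqrt(94) = -165*I*sqrt(94)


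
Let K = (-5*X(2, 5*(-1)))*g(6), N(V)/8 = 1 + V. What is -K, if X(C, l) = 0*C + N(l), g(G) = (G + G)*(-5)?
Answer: 9600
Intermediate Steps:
g(G) = -10*G (g(G) = (2*G)*(-5) = -10*G)
N(V) = 8 + 8*V (N(V) = 8*(1 + V) = 8 + 8*V)
X(C, l) = 8 + 8*l (X(C, l) = 0*C + (8 + 8*l) = 0 + (8 + 8*l) = 8 + 8*l)
K = -9600 (K = (-5*(8 + 8*(5*(-1))))*(-10*6) = -5*(8 + 8*(-5))*(-60) = -5*(8 - 40)*(-60) = -5*(-32)*(-60) = 160*(-60) = -9600)
-K = -1*(-9600) = 9600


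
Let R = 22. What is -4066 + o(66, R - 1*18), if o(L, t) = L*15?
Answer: -3076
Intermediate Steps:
o(L, t) = 15*L
-4066 + o(66, R - 1*18) = -4066 + 15*66 = -4066 + 990 = -3076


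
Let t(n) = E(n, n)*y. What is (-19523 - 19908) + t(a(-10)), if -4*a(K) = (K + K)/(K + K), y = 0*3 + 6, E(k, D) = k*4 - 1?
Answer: -39443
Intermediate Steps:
E(k, D) = -1 + 4*k (E(k, D) = 4*k - 1 = -1 + 4*k)
y = 6 (y = 0 + 6 = 6)
a(K) = -1/4 (a(K) = -(K + K)/(4*(K + K)) = -2*K/(4*(2*K)) = -2*K*1/(2*K)/4 = -1/4*1 = -1/4)
t(n) = -6 + 24*n (t(n) = (-1 + 4*n)*6 = -6 + 24*n)
(-19523 - 19908) + t(a(-10)) = (-19523 - 19908) + (-6 + 24*(-1/4)) = -39431 + (-6 - 6) = -39431 - 12 = -39443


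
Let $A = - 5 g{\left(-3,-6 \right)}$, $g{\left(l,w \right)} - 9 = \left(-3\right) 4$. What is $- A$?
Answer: $-15$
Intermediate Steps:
$g{\left(l,w \right)} = -3$ ($g{\left(l,w \right)} = 9 - 12 = -3$)
$A = 15$ ($A = \left(-5\right) \left(-3\right) = 15$)
$- A = \left(-1\right) 15 = -15$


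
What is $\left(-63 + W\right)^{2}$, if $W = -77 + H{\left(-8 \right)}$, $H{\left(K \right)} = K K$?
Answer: $5776$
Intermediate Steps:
$H{\left(K \right)} = K^{2}$
$W = -13$ ($W = -77 + \left(-8\right)^{2} = -77 + 64 = -13$)
$\left(-63 + W\right)^{2} = \left(-63 - 13\right)^{2} = \left(-76\right)^{2} = 5776$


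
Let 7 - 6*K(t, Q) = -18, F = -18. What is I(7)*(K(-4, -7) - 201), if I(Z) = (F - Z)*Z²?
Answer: 1446725/6 ≈ 2.4112e+5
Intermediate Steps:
K(t, Q) = 25/6 (K(t, Q) = 7/6 - ⅙*(-18) = 7/6 + 3 = 25/6)
I(Z) = Z²*(-18 - Z) (I(Z) = (-18 - Z)*Z² = Z²*(-18 - Z))
I(7)*(K(-4, -7) - 201) = (7²*(-18 - 1*7))*(25/6 - 201) = (49*(-18 - 7))*(-1181/6) = (49*(-25))*(-1181/6) = -1225*(-1181/6) = 1446725/6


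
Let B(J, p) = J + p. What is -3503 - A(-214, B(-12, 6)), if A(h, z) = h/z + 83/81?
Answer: -286715/81 ≈ -3539.7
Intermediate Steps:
A(h, z) = 83/81 + h/z (A(h, z) = h/z + 83*(1/81) = h/z + 83/81 = 83/81 + h/z)
-3503 - A(-214, B(-12, 6)) = -3503 - (83/81 - 214/(-12 + 6)) = -3503 - (83/81 - 214/(-6)) = -3503 - (83/81 - 214*(-⅙)) = -3503 - (83/81 + 107/3) = -3503 - 1*2972/81 = -3503 - 2972/81 = -286715/81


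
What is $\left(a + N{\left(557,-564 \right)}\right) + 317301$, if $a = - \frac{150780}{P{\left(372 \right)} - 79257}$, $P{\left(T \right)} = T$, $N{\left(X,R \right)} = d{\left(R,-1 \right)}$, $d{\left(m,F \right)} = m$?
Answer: $\frac{1665729935}{5259} \approx 3.1674 \cdot 10^{5}$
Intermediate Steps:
$N{\left(X,R \right)} = R$
$a = \frac{10052}{5259}$ ($a = - \frac{150780}{372 - 79257} = - \frac{150780}{-78885} = \left(-150780\right) \left(- \frac{1}{78885}\right) = \frac{10052}{5259} \approx 1.9114$)
$\left(a + N{\left(557,-564 \right)}\right) + 317301 = \left(\frac{10052}{5259} - 564\right) + 317301 = - \frac{2956024}{5259} + 317301 = \frac{1665729935}{5259}$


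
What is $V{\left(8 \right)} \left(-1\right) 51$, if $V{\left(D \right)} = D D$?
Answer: $-3264$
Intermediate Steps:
$V{\left(D \right)} = D^{2}$
$V{\left(8 \right)} \left(-1\right) 51 = 8^{2} \left(-1\right) 51 = 64 \left(-1\right) 51 = \left(-64\right) 51 = -3264$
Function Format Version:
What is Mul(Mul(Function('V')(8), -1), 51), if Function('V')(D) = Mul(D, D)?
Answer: -3264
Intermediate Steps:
Function('V')(D) = Pow(D, 2)
Mul(Mul(Function('V')(8), -1), 51) = Mul(Mul(Pow(8, 2), -1), 51) = Mul(Mul(64, -1), 51) = Mul(-64, 51) = -3264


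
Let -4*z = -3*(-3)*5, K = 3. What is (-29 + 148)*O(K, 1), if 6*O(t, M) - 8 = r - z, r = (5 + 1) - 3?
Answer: 10591/24 ≈ 441.29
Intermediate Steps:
r = 3 (r = 6 - 3 = 3)
z = -45/4 (z = -(-3*(-3))*5/4 = -9*5/4 = -1/4*45 = -45/4 ≈ -11.250)
O(t, M) = 89/24 (O(t, M) = 4/3 + (3 - 1*(-45/4))/6 = 4/3 + (3 + 45/4)/6 = 4/3 + (1/6)*(57/4) = 4/3 + 19/8 = 89/24)
(-29 + 148)*O(K, 1) = (-29 + 148)*(89/24) = 119*(89/24) = 10591/24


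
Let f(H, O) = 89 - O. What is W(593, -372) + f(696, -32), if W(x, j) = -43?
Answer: 78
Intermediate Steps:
W(593, -372) + f(696, -32) = -43 + (89 - 1*(-32)) = -43 + (89 + 32) = -43 + 121 = 78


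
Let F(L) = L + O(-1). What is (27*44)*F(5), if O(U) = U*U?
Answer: 7128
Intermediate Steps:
O(U) = U²
F(L) = 1 + L (F(L) = L + (-1)² = L + 1 = 1 + L)
(27*44)*F(5) = (27*44)*(1 + 5) = 1188*6 = 7128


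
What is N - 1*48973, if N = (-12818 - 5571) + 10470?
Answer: -56892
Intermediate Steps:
N = -7919 (N = -18389 + 10470 = -7919)
N - 1*48973 = -7919 - 1*48973 = -7919 - 48973 = -56892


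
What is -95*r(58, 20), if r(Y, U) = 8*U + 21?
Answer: -17195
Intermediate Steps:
r(Y, U) = 21 + 8*U
-95*r(58, 20) = -95*(21 + 8*20) = -95*(21 + 160) = -95*181 = -17195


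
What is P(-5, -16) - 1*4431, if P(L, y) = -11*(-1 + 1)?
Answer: -4431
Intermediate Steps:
P(L, y) = 0 (P(L, y) = -11*0 = 0)
P(-5, -16) - 1*4431 = 0 - 1*4431 = 0 - 4431 = -4431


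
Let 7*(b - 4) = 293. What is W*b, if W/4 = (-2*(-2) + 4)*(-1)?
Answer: -10272/7 ≈ -1467.4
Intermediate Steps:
b = 321/7 (b = 4 + (⅐)*293 = 4 + 293/7 = 321/7 ≈ 45.857)
W = -32 (W = 4*((-2*(-2) + 4)*(-1)) = 4*((4 + 4)*(-1)) = 4*(8*(-1)) = 4*(-8) = -32)
W*b = -32*321/7 = -10272/7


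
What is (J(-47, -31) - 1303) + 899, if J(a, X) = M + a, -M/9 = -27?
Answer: -208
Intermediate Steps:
M = 243 (M = -9*(-27) = 243)
J(a, X) = 243 + a
(J(-47, -31) - 1303) + 899 = ((243 - 47) - 1303) + 899 = (196 - 1303) + 899 = -1107 + 899 = -208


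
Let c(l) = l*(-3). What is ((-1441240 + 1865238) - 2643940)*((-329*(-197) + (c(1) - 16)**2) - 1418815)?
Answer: 3005004508822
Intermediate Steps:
c(l) = -3*l
((-1441240 + 1865238) - 2643940)*((-329*(-197) + (c(1) - 16)**2) - 1418815) = ((-1441240 + 1865238) - 2643940)*((-329*(-197) + (-3*1 - 16)**2) - 1418815) = (423998 - 2643940)*((64813 + (-3 - 16)**2) - 1418815) = -2219942*((64813 + (-19)**2) - 1418815) = -2219942*((64813 + 361) - 1418815) = -2219942*(65174 - 1418815) = -2219942*(-1353641) = 3005004508822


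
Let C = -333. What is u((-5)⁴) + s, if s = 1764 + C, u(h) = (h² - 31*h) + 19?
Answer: 372700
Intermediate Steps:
u(h) = 19 + h² - 31*h
s = 1431 (s = 1764 - 333 = 1431)
u((-5)⁴) + s = (19 + ((-5)⁴)² - 31*(-5)⁴) + 1431 = (19 + 625² - 31*625) + 1431 = (19 + 390625 - 19375) + 1431 = 371269 + 1431 = 372700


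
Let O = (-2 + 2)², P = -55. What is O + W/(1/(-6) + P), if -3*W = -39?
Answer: -78/331 ≈ -0.23565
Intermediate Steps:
W = 13 (W = -⅓*(-39) = 13)
O = 0 (O = 0² = 0)
O + W/(1/(-6) + P) = 0 + 13/(1/(-6) - 55) = 0 + 13/(-⅙ - 55) = 0 + 13/(-331/6) = 0 - 6/331*13 = 0 - 78/331 = -78/331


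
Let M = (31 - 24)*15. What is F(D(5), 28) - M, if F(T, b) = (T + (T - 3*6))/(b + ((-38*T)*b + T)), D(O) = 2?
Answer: -110138/1049 ≈ -104.99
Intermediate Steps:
F(T, b) = (-18 + 2*T)/(T + b - 38*T*b) (F(T, b) = (T + (T - 18))/(b + (-38*T*b + T)) = (T + (-18 + T))/(b + (T - 38*T*b)) = (-18 + 2*T)/(T + b - 38*T*b))
M = 105 (M = 7*15 = 105)
F(D(5), 28) - M = 2*(-9 + 2)/(2 + 28 - 38*2*28) - 1*105 = 2*(-7)/(2 + 28 - 2128) - 105 = 2*(-7)/(-2098) - 105 = 2*(-1/2098)*(-7) - 105 = 7/1049 - 105 = -110138/1049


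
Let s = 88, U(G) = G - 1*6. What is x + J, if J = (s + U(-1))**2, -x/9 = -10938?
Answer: 105003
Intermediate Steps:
U(G) = -6 + G (U(G) = G - 6 = -6 + G)
x = 98442 (x = -9*(-10938) = 98442)
J = 6561 (J = (88 + (-6 - 1))**2 = (88 - 7)**2 = 81**2 = 6561)
x + J = 98442 + 6561 = 105003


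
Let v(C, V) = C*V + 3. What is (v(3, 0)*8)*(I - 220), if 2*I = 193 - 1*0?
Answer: -2964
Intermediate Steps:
v(C, V) = 3 + C*V
I = 193/2 (I = (193 - 1*0)/2 = (193 + 0)/2 = (1/2)*193 = 193/2 ≈ 96.500)
(v(3, 0)*8)*(I - 220) = ((3 + 3*0)*8)*(193/2 - 220) = ((3 + 0)*8)*(-247/2) = (3*8)*(-247/2) = 24*(-247/2) = -2964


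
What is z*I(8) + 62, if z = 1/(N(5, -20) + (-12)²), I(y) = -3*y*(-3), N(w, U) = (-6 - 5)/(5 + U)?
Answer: 135682/2171 ≈ 62.497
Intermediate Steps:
N(w, U) = -11/(5 + U)
I(y) = 9*y
z = 15/2171 (z = 1/(-11/(5 - 20) + (-12)²) = 1/(-11/(-15) + 144) = 1/(-11*(-1/15) + 144) = 1/(11/15 + 144) = 1/(2171/15) = 15/2171 ≈ 0.0069093)
z*I(8) + 62 = 15*(9*8)/2171 + 62 = (15/2171)*72 + 62 = 1080/2171 + 62 = 135682/2171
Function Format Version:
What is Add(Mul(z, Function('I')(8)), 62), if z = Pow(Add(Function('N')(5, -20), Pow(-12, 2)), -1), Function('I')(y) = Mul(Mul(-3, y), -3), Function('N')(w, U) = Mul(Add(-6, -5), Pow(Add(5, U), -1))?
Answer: Rational(135682, 2171) ≈ 62.497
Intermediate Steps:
Function('N')(w, U) = Mul(-11, Pow(Add(5, U), -1))
Function('I')(y) = Mul(9, y)
z = Rational(15, 2171) (z = Pow(Add(Mul(-11, Pow(Add(5, -20), -1)), Pow(-12, 2)), -1) = Pow(Add(Mul(-11, Pow(-15, -1)), 144), -1) = Pow(Add(Mul(-11, Rational(-1, 15)), 144), -1) = Pow(Add(Rational(11, 15), 144), -1) = Pow(Rational(2171, 15), -1) = Rational(15, 2171) ≈ 0.0069093)
Add(Mul(z, Function('I')(8)), 62) = Add(Mul(Rational(15, 2171), Mul(9, 8)), 62) = Add(Mul(Rational(15, 2171), 72), 62) = Add(Rational(1080, 2171), 62) = Rational(135682, 2171)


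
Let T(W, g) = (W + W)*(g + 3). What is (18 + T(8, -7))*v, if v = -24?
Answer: 1104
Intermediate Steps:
T(W, g) = 2*W*(3 + g) (T(W, g) = (2*W)*(3 + g) = 2*W*(3 + g))
(18 + T(8, -7))*v = (18 + 2*8*(3 - 7))*(-24) = (18 + 2*8*(-4))*(-24) = (18 - 64)*(-24) = -46*(-24) = 1104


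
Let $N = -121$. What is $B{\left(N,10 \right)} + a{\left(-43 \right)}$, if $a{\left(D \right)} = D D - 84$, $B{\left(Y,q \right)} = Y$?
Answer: $1644$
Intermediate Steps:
$a{\left(D \right)} = -84 + D^{2}$ ($a{\left(D \right)} = D^{2} - 84 = -84 + D^{2}$)
$B{\left(N,10 \right)} + a{\left(-43 \right)} = -121 - \left(84 - \left(-43\right)^{2}\right) = -121 + \left(-84 + 1849\right) = -121 + 1765 = 1644$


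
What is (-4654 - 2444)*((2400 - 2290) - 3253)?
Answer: 22309014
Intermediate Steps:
(-4654 - 2444)*((2400 - 2290) - 3253) = -7098*(110 - 3253) = -7098*(-3143) = 22309014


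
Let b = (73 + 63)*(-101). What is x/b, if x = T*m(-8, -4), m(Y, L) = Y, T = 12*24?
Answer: 288/1717 ≈ 0.16773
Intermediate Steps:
T = 288
b = -13736 (b = 136*(-101) = -13736)
x = -2304 (x = 288*(-8) = -2304)
x/b = -2304/(-13736) = -2304*(-1/13736) = 288/1717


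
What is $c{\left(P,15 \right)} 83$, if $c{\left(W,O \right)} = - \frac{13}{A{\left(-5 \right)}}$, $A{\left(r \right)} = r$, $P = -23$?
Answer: $\frac{1079}{5} \approx 215.8$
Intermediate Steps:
$c{\left(W,O \right)} = \frac{13}{5}$ ($c{\left(W,O \right)} = - \frac{13}{-5} = \left(-13\right) \left(- \frac{1}{5}\right) = \frac{13}{5}$)
$c{\left(P,15 \right)} 83 = \frac{13}{5} \cdot 83 = \frac{1079}{5}$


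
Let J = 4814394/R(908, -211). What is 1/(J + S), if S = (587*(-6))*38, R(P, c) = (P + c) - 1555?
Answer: -11/1533919 ≈ -7.1712e-6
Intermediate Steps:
R(P, c) = -1555 + P + c
J = -61723/11 (J = 4814394/(-1555 + 908 - 211) = 4814394/(-858) = 4814394*(-1/858) = -61723/11 ≈ -5611.2)
S = -133836 (S = -3522*38 = -133836)
1/(J + S) = 1/(-61723/11 - 133836) = 1/(-1533919/11) = -11/1533919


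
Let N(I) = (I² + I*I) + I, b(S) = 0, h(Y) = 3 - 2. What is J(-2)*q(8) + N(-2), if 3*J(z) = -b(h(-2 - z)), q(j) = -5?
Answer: 6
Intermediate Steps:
h(Y) = 1
N(I) = I + 2*I² (N(I) = (I² + I²) + I = 2*I² + I = I + 2*I²)
J(z) = 0 (J(z) = (-1*0)/3 = (⅓)*0 = 0)
J(-2)*q(8) + N(-2) = 0*(-5) - 2*(1 + 2*(-2)) = 0 - 2*(1 - 4) = 0 - 2*(-3) = 0 + 6 = 6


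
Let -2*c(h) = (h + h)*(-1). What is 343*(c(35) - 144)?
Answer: -37387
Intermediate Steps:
c(h) = h (c(h) = -(h + h)*(-1)/2 = -2*h*(-1)/2 = -(-1)*h = h)
343*(c(35) - 144) = 343*(35 - 144) = 343*(-109) = -37387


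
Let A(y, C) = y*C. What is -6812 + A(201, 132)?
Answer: 19720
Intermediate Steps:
A(y, C) = C*y
-6812 + A(201, 132) = -6812 + 132*201 = -6812 + 26532 = 19720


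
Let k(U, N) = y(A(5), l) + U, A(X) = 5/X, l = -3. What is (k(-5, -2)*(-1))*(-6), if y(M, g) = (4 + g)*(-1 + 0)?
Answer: -36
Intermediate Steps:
y(M, g) = -4 - g (y(M, g) = (4 + g)*(-1) = -4 - g)
k(U, N) = -1 + U (k(U, N) = (-4 - 1*(-3)) + U = (-4 + 3) + U = -1 + U)
(k(-5, -2)*(-1))*(-6) = ((-1 - 5)*(-1))*(-6) = -6*(-1)*(-6) = 6*(-6) = -36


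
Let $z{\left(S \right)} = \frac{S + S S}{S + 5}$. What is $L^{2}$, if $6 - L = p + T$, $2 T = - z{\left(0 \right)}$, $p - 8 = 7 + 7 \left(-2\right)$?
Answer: $25$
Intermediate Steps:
$z{\left(S \right)} = \frac{S + S^{2}}{5 + S}$
$p = 1$ ($p = 8 + \left(7 + 7 \left(-2\right)\right) = 8 + \left(7 - 14\right) = 8 - 7 = 1$)
$T = 0$ ($T = \frac{\left(-1\right) \frac{0 \left(1 + 0\right)}{5 + 0}}{2} = \frac{\left(-1\right) 0 \cdot \frac{1}{5} \cdot 1}{2} = \frac{\left(-1\right) 0}{2} = \frac{1}{2} \cdot 0 = 0$)
$L = 5$ ($L = 6 - \left(1 + 0\right) = 6 - 1 = 5$)
$L^{2} = 5^{2} = 25$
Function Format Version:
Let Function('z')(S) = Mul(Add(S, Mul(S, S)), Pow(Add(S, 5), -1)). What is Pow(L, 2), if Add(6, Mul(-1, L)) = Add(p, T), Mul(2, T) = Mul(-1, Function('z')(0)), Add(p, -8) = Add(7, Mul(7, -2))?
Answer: 25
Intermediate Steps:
Function('z')(S) = Mul(Pow(Add(5, S), -1), Add(S, Pow(S, 2))) (Function('z')(S) = Mul(Add(S, Pow(S, 2)), Pow(Add(5, S), -1)) = Mul(Pow(Add(5, S), -1), Add(S, Pow(S, 2))))
p = 1 (p = Add(8, Add(7, Mul(7, -2))) = Add(8, Add(7, -14)) = Add(8, -7) = 1)
T = 0 (T = Mul(Rational(1, 2), Mul(-1, Mul(0, Pow(Add(5, 0), -1), Add(1, 0)))) = Mul(Rational(1, 2), Mul(-1, Mul(0, Pow(5, -1), 1))) = Mul(Rational(1, 2), Mul(-1, Mul(0, Rational(1, 5), 1))) = Mul(Rational(1, 2), Mul(-1, 0)) = Mul(Rational(1, 2), 0) = 0)
L = 5 (L = Add(6, Mul(-1, Add(1, 0))) = Add(6, Mul(-1, 1)) = Add(6, -1) = 5)
Pow(L, 2) = Pow(5, 2) = 25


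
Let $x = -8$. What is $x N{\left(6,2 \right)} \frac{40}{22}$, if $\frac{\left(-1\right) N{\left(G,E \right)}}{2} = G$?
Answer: $\frac{1920}{11} \approx 174.55$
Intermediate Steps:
$N{\left(G,E \right)} = - 2 G$
$x N{\left(6,2 \right)} \frac{40}{22} = - 8 \left(\left(-2\right) 6\right) \frac{40}{22} = \left(-8\right) \left(-12\right) 40 \cdot \frac{1}{22} = 96 \cdot \frac{20}{11} = \frac{1920}{11}$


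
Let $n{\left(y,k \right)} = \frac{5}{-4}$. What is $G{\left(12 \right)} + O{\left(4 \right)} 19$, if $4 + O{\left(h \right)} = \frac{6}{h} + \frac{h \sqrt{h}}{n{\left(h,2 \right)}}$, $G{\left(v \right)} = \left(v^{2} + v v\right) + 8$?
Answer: $\frac{1269}{10} \approx 126.9$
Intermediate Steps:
$n{\left(y,k \right)} = - \frac{5}{4}$ ($n{\left(y,k \right)} = 5 \left(- \frac{1}{4}\right) = - \frac{5}{4}$)
$G{\left(v \right)} = 8 + 2 v^{2}$ ($G{\left(v \right)} = \left(v^{2} + v^{2}\right) + 8 = 2 v^{2} + 8 = 8 + 2 v^{2}$)
$O{\left(h \right)} = -4 + \frac{6}{h} - \frac{4 h^{\frac{3}{2}}}{5}$ ($O{\left(h \right)} = -4 + \left(\frac{6}{h} + \frac{h \sqrt{h}}{- \frac{5}{4}}\right) = -4 + \left(\frac{6}{h} + h^{\frac{3}{2}} \left(- \frac{4}{5}\right)\right) = -4 - \left(- \frac{6}{h} + \frac{4 h^{\frac{3}{2}}}{5}\right) = -4 + \frac{6}{h} - \frac{4 h^{\frac{3}{2}}}{5}$)
$G{\left(12 \right)} + O{\left(4 \right)} 19 = \left(8 + 2 \cdot 12^{2}\right) + \left(-4 + \frac{6}{4} - \frac{4 \cdot 4^{\frac{3}{2}}}{5}\right) 19 = \left(8 + 2 \cdot 144\right) + \left(-4 + 6 \cdot \frac{1}{4} - \frac{32}{5}\right) 19 = \left(8 + 288\right) + \left(-4 + \frac{3}{2} - \frac{32}{5}\right) 19 = 296 - \frac{1691}{10} = \frac{1269}{10}$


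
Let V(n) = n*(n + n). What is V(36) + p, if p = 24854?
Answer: 27446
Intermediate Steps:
V(n) = 2*n² (V(n) = n*(2*n) = 2*n²)
V(36) + p = 2*36² + 24854 = 2*1296 + 24854 = 2592 + 24854 = 27446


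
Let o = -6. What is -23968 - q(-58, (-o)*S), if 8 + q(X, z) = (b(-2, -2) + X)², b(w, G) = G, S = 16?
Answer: -27560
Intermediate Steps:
q(X, z) = -8 + (-2 + X)²
-23968 - q(-58, (-o)*S) = -23968 - (-8 + (-2 - 58)²) = -23968 - (-8 + (-60)²) = -23968 - (-8 + 3600) = -23968 - 1*3592 = -23968 - 3592 = -27560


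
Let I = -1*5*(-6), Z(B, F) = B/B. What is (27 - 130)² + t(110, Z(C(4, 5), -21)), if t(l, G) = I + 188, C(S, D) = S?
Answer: 10827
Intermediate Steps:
Z(B, F) = 1
I = 30 (I = -5*(-6) = 30)
t(l, G) = 218 (t(l, G) = 30 + 188 = 218)
(27 - 130)² + t(110, Z(C(4, 5), -21)) = (27 - 130)² + 218 = (-103)² + 218 = 10609 + 218 = 10827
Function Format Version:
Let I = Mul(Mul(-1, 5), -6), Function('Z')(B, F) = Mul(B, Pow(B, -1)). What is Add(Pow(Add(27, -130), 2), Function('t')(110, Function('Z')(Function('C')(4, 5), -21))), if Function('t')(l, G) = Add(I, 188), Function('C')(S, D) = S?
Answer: 10827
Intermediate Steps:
Function('Z')(B, F) = 1
I = 30 (I = Mul(-5, -6) = 30)
Function('t')(l, G) = 218 (Function('t')(l, G) = Add(30, 188) = 218)
Add(Pow(Add(27, -130), 2), Function('t')(110, Function('Z')(Function('C')(4, 5), -21))) = Add(Pow(Add(27, -130), 2), 218) = Add(Pow(-103, 2), 218) = Add(10609, 218) = 10827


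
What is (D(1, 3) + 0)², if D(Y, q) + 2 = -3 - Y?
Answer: 36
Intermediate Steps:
D(Y, q) = -5 - Y (D(Y, q) = -2 + (-3 - Y) = -5 - Y)
(D(1, 3) + 0)² = ((-5 - 1*1) + 0)² = ((-5 - 1) + 0)² = (-6 + 0)² = (-6)² = 36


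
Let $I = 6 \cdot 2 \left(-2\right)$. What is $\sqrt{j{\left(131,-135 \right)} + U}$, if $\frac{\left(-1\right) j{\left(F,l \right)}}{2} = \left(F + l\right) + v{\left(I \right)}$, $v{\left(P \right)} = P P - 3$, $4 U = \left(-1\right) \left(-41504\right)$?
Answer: $\sqrt{9238} \approx 96.115$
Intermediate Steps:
$U = 10376$ ($U = \frac{\left(-1\right) \left(-41504\right)}{4} = \frac{1}{4} \cdot 41504 = 10376$)
$I = -24$ ($I = 12 \left(-2\right) = -24$)
$v{\left(P \right)} = -3 + P^{2}$ ($v{\left(P \right)} = P^{2} - 3 = -3 + P^{2}$)
$j{\left(F,l \right)} = -1146 - 2 F - 2 l$ ($j{\left(F,l \right)} = - 2 \left(\left(F + l\right) - \left(3 - \left(-24\right)^{2}\right)\right) = - 2 \left(\left(F + l\right) + \left(-3 + 576\right)\right) = - 2 \left(\left(F + l\right) + 573\right) = - 2 \left(573 + F + l\right) = -1146 - 2 F - 2 l$)
$\sqrt{j{\left(131,-135 \right)} + U} = \sqrt{\left(-1146 - 262 - -270\right) + 10376} = \sqrt{\left(-1146 - 262 + 270\right) + 10376} = \sqrt{-1138 + 10376} = \sqrt{9238}$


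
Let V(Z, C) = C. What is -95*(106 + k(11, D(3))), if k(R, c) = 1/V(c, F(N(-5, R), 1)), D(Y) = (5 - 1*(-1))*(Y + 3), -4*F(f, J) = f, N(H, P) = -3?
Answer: -30590/3 ≈ -10197.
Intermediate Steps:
F(f, J) = -f/4
D(Y) = 18 + 6*Y (D(Y) = (5 + 1)*(3 + Y) = 6*(3 + Y) = 18 + 6*Y)
k(R, c) = 4/3 (k(R, c) = 1/(-1/4*(-3)) = 1/(3/4) = 4/3)
-95*(106 + k(11, D(3))) = -95*(106 + 4/3) = -95*322/3 = -30590/3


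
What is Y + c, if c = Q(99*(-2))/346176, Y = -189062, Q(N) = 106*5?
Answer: -32724363191/173088 ≈ -1.8906e+5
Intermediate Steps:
Q(N) = 530
c = 265/173088 (c = 530/346176 = 530*(1/346176) = 265/173088 ≈ 0.0015310)
Y + c = -189062 + 265/173088 = -32724363191/173088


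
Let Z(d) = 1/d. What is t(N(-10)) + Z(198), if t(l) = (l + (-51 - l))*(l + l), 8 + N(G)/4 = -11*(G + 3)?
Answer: -5574095/198 ≈ -28152.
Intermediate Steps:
N(G) = -164 - 44*G (N(G) = -32 + 4*(-11*(G + 3)) = -32 + 4*(-11*(3 + G)) = -32 + 4*(-33 - 11*G) = -32 + (-132 - 44*G) = -164 - 44*G)
t(l) = -102*l
t(N(-10)) + Z(198) = -102*(-164 - 44*(-10)) + 1/198 = -102*(-164 + 440) + 1/198 = -102*276 + 1/198 = -28152 + 1/198 = -5574095/198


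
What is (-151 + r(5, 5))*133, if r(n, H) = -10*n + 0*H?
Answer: -26733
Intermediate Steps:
r(n, H) = -10*n (r(n, H) = -10*n + 0 = -10*n)
(-151 + r(5, 5))*133 = (-151 - 10*5)*133 = (-151 - 50)*133 = -201*133 = -26733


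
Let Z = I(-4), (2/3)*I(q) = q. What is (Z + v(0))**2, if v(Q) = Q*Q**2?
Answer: 36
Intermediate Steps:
I(q) = 3*q/2
Z = -6 (Z = (3/2)*(-4) = -6)
v(Q) = Q**3
(Z + v(0))**2 = (-6 + 0**3)**2 = (-6 + 0)**2 = (-6)**2 = 36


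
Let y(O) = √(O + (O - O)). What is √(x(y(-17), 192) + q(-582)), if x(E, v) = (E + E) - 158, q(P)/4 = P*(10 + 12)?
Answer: √(-51374 + 2*I*√17) ≈ 0.018 + 226.66*I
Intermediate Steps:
q(P) = 88*P (q(P) = 4*(P*(10 + 12)) = 4*(P*22) = 4*(22*P) = 88*P)
y(O) = √O (y(O) = √(O + 0) = √O)
x(E, v) = -158 + 2*E (x(E, v) = 2*E - 158 = -158 + 2*E)
√(x(y(-17), 192) + q(-582)) = √((-158 + 2*√(-17)) + 88*(-582)) = √((-158 + 2*(I*√17)) - 51216) = √((-158 + 2*I*√17) - 51216) = √(-51374 + 2*I*√17)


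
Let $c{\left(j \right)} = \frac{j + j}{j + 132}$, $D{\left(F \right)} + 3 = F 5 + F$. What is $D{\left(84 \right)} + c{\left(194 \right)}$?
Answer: $\frac{81857}{163} \approx 502.19$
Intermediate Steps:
$D{\left(F \right)} = -3 + 6 F$ ($D{\left(F \right)} = -3 + \left(F 5 + F\right) = -3 + \left(5 F + F\right) = -3 + 6 F$)
$c{\left(j \right)} = \frac{2 j}{132 + j}$
$D{\left(84 \right)} + c{\left(194 \right)} = \left(-3 + 6 \cdot 84\right) + 2 \cdot 194 \frac{1}{132 + 194} = \left(-3 + 504\right) + 2 \cdot 194 \cdot \frac{1}{326} = 501 + 2 \cdot 194 \cdot \frac{1}{326} = 501 + \frac{194}{163} = \frac{81857}{163}$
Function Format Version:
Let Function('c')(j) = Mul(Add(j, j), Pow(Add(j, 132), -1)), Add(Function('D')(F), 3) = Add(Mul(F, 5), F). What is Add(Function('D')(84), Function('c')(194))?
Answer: Rational(81857, 163) ≈ 502.19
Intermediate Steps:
Function('D')(F) = Add(-3, Mul(6, F)) (Function('D')(F) = Add(-3, Add(Mul(F, 5), F)) = Add(-3, Add(Mul(5, F), F)) = Add(-3, Mul(6, F)))
Function('c')(j) = Mul(2, j, Pow(Add(132, j), -1)) (Function('c')(j) = Mul(Mul(2, j), Pow(Add(132, j), -1)) = Mul(2, j, Pow(Add(132, j), -1)))
Add(Function('D')(84), Function('c')(194)) = Add(Add(-3, Mul(6, 84)), Mul(2, 194, Pow(Add(132, 194), -1))) = Add(Add(-3, 504), Mul(2, 194, Pow(326, -1))) = Add(501, Mul(2, 194, Rational(1, 326))) = Add(501, Rational(194, 163)) = Rational(81857, 163)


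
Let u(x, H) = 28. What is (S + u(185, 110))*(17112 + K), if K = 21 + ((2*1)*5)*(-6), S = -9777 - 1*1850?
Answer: -198029727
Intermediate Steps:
S = -11627 (S = -9777 - 1850 = -11627)
K = -39 (K = 21 + (2*5)*(-6) = 21 + 10*(-6) = 21 - 60 = -39)
(S + u(185, 110))*(17112 + K) = (-11627 + 28)*(17112 - 39) = -11599*17073 = -198029727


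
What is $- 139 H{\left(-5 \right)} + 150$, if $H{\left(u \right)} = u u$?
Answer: $-3325$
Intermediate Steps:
$H{\left(u \right)} = u^{2}$
$- 139 H{\left(-5 \right)} + 150 = - 139 \left(-5\right)^{2} + 150 = \left(-139\right) 25 + 150 = -3475 + 150 = -3325$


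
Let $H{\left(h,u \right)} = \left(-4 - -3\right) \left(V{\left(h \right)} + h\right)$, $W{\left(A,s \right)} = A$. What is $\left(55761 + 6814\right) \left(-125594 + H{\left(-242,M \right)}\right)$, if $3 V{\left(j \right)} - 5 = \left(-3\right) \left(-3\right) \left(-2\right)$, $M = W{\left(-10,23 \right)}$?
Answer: $- \frac{23530890725}{3} \approx -7.8436 \cdot 10^{9}$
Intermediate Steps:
$M = -10$
$V{\left(j \right)} = - \frac{13}{3}$ ($V{\left(j \right)} = \frac{5}{3} + \frac{\left(-3\right) \left(-3\right) \left(-2\right)}{3} = \frac{5}{3} + \frac{9 \left(-2\right)}{3} = \frac{5}{3} + \frac{1}{3} \left(-18\right) = \frac{5}{3} - 6 = - \frac{13}{3}$)
$H{\left(h,u \right)} = \frac{13}{3} - h$ ($H{\left(h,u \right)} = \left(-4 - -3\right) \left(- \frac{13}{3} + h\right) = \left(-4 + 3\right) \left(- \frac{13}{3} + h\right) = - (- \frac{13}{3} + h) = \frac{13}{3} - h$)
$\left(55761 + 6814\right) \left(-125594 + H{\left(-242,M \right)}\right) = \left(55761 + 6814\right) \left(-125594 + \left(\frac{13}{3} - -242\right)\right) = 62575 \left(-125594 + \left(\frac{13}{3} + 242\right)\right) = 62575 \left(-125594 + \frac{739}{3}\right) = 62575 \left(- \frac{376043}{3}\right) = - \frac{23530890725}{3}$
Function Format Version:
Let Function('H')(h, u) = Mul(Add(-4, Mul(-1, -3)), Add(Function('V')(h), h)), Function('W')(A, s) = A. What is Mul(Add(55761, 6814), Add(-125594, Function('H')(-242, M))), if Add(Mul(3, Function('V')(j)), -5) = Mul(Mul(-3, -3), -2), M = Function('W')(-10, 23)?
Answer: Rational(-23530890725, 3) ≈ -7.8436e+9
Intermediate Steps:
M = -10
Function('V')(j) = Rational(-13, 3) (Function('V')(j) = Add(Rational(5, 3), Mul(Rational(1, 3), Mul(Mul(-3, -3), -2))) = Add(Rational(5, 3), Mul(Rational(1, 3), Mul(9, -2))) = Add(Rational(5, 3), Mul(Rational(1, 3), -18)) = Add(Rational(5, 3), -6) = Rational(-13, 3))
Function('H')(h, u) = Add(Rational(13, 3), Mul(-1, h)) (Function('H')(h, u) = Mul(Add(-4, Mul(-1, -3)), Add(Rational(-13, 3), h)) = Mul(Add(-4, 3), Add(Rational(-13, 3), h)) = Mul(-1, Add(Rational(-13, 3), h)) = Add(Rational(13, 3), Mul(-1, h)))
Mul(Add(55761, 6814), Add(-125594, Function('H')(-242, M))) = Mul(Add(55761, 6814), Add(-125594, Add(Rational(13, 3), Mul(-1, -242)))) = Mul(62575, Add(-125594, Add(Rational(13, 3), 242))) = Mul(62575, Add(-125594, Rational(739, 3))) = Mul(62575, Rational(-376043, 3)) = Rational(-23530890725, 3)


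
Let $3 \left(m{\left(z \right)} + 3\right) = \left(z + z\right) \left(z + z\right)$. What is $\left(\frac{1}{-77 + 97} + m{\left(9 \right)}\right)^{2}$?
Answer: $\frac{4414201}{400} \approx 11036.0$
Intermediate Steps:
$m{\left(z \right)} = -3 + \frac{4 z^{2}}{3}$ ($m{\left(z \right)} = -3 + \frac{\left(z + z\right) \left(z + z\right)}{3} = -3 + \frac{2 z 2 z}{3} = -3 + \frac{4 z^{2}}{3}$)
$\left(\frac{1}{-77 + 97} + m{\left(9 \right)}\right)^{2} = \left(\frac{1}{-77 + 97} - \left(3 - \frac{4 \cdot 9^{2}}{3}\right)\right)^{2} = \left(\frac{1}{20} + \left(-3 + \frac{4}{3} \cdot 81\right)\right)^{2} = \left(\frac{1}{20} + \left(-3 + 108\right)\right)^{2} = \left(\frac{1}{20} + 105\right)^{2} = \left(\frac{2101}{20}\right)^{2} = \frac{4414201}{400}$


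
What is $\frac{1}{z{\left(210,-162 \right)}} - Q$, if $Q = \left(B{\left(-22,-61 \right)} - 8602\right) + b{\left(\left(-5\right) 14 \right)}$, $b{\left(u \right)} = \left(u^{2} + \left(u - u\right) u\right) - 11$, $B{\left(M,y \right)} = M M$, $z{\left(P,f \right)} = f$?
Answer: $\frac{523097}{162} \approx 3229.0$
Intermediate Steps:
$B{\left(M,y \right)} = M^{2}$
$b{\left(u \right)} = -11 + u^{2}$ ($b{\left(u \right)} = \left(u^{2} + 0 u\right) - 11 = \left(u^{2} + 0\right) - 11 = u^{2} - 11 = -11 + u^{2}$)
$Q = -3229$ ($Q = \left(\left(-22\right)^{2} - 8602\right) - \left(11 - \left(\left(-5\right) 14\right)^{2}\right) = \left(484 - 8602\right) - \left(11 - \left(-70\right)^{2}\right) = -8118 + \left(-11 + 4900\right) = -8118 + 4889 = -3229$)
$\frac{1}{z{\left(210,-162 \right)}} - Q = \frac{1}{-162} - -3229 = - \frac{1}{162} + 3229 = \frac{523097}{162}$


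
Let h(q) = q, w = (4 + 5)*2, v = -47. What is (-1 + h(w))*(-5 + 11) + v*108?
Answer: -4974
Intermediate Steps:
w = 18 (w = 9*2 = 18)
(-1 + h(w))*(-5 + 11) + v*108 = (-1 + 18)*(-5 + 11) - 47*108 = 17*6 - 5076 = 102 - 5076 = -4974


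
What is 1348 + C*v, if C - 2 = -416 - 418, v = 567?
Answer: -470396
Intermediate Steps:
C = -832 (C = 2 + (-416 - 418) = 2 - 834 = -832)
1348 + C*v = 1348 - 832*567 = 1348 - 471744 = -470396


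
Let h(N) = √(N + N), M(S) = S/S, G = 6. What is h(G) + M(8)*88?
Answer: 88 + 2*√3 ≈ 91.464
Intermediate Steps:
M(S) = 1
h(N) = √2*√N (h(N) = √(2*N) = √2*√N)
h(G) + M(8)*88 = √2*√6 + 1*88 = 2*√3 + 88 = 88 + 2*√3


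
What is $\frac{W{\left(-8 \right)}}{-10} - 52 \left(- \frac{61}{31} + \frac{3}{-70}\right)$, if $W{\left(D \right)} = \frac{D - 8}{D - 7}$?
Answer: $\frac{1699834}{16275} \approx 104.44$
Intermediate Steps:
$W{\left(D \right)} = \frac{-8 + D}{-7 + D}$
$\frac{W{\left(-8 \right)}}{-10} - 52 \left(- \frac{61}{31} + \frac{3}{-70}\right) = \frac{\frac{1}{-7 - 8} \left(-8 - 8\right)}{-10} - 52 \left(- \frac{61}{31} + \frac{3}{-70}\right) = \frac{1}{-15} \left(-16\right) \left(- \frac{1}{10}\right) - 52 \left(\left(-61\right) \frac{1}{31} + 3 \left(- \frac{1}{70}\right)\right) = \left(- \frac{1}{15}\right) \left(-16\right) \left(- \frac{1}{10}\right) - 52 \left(- \frac{61}{31} - \frac{3}{70}\right) = \frac{16}{15} \left(- \frac{1}{10}\right) - - \frac{113438}{1085} = - \frac{8}{75} + \frac{113438}{1085} = \frac{1699834}{16275}$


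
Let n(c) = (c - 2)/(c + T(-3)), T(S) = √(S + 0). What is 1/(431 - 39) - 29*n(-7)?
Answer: (√3 - 102305*I)/(392*(√3 + 7*I)) ≈ -35.132 - 8.6936*I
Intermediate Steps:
T(S) = √S
n(c) = (-2 + c)/(c + I*√3) (n(c) = (c - 2)/(c + √(-3)) = (-2 + c)/(c + I*√3))
1/(431 - 39) - 29*n(-7) = 1/(431 - 39) - 29*(-2 - 7)/(-7 + I*√3) = 1/392 - 29*(-9)/(-7 + I*√3) = 1/392 - (-261)/(-7 + I*√3) = 1/392 + 261/(-7 + I*√3)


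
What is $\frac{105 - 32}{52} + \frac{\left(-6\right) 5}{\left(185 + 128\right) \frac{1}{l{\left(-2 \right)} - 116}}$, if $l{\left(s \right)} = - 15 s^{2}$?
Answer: $\frac{297409}{16276} \approx 18.273$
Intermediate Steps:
$\frac{105 - 32}{52} + \frac{\left(-6\right) 5}{\left(185 + 128\right) \frac{1}{l{\left(-2 \right)} - 116}} = \frac{105 - 32}{52} + \frac{\left(-6\right) 5}{\left(185 + 128\right) \frac{1}{- 15 \left(-2\right)^{2} - 116}} = \left(105 - 32\right) \frac{1}{52} - \frac{30}{313 \frac{1}{\left(-15\right) 4 - 116}} = 73 \cdot \frac{1}{52} - \frac{30}{313 \frac{1}{-60 - 116}} = \frac{73}{52} - \frac{30}{313 \frac{1}{-176}} = \frac{73}{52} - \frac{30}{313 \left(- \frac{1}{176}\right)} = \frac{73}{52} - \frac{30}{- \frac{313}{176}} = \frac{73}{52} - - \frac{5280}{313} = \frac{73}{52} + \frac{5280}{313} = \frac{297409}{16276}$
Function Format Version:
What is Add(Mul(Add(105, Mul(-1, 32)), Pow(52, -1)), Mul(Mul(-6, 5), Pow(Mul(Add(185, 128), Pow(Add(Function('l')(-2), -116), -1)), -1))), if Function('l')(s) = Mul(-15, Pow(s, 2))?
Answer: Rational(297409, 16276) ≈ 18.273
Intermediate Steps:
Add(Mul(Add(105, Mul(-1, 32)), Pow(52, -1)), Mul(Mul(-6, 5), Pow(Mul(Add(185, 128), Pow(Add(Function('l')(-2), -116), -1)), -1))) = Add(Mul(Add(105, Mul(-1, 32)), Pow(52, -1)), Mul(Mul(-6, 5), Pow(Mul(Add(185, 128), Pow(Add(Mul(-15, Pow(-2, 2)), -116), -1)), -1))) = Add(Mul(Add(105, -32), Rational(1, 52)), Mul(-30, Pow(Mul(313, Pow(Add(Mul(-15, 4), -116), -1)), -1))) = Add(Mul(73, Rational(1, 52)), Mul(-30, Pow(Mul(313, Pow(Add(-60, -116), -1)), -1))) = Add(Rational(73, 52), Mul(-30, Pow(Mul(313, Pow(-176, -1)), -1))) = Add(Rational(73, 52), Mul(-30, Pow(Mul(313, Rational(-1, 176)), -1))) = Add(Rational(73, 52), Mul(-30, Pow(Rational(-313, 176), -1))) = Add(Rational(73, 52), Mul(-30, Rational(-176, 313))) = Add(Rational(73, 52), Rational(5280, 313)) = Rational(297409, 16276)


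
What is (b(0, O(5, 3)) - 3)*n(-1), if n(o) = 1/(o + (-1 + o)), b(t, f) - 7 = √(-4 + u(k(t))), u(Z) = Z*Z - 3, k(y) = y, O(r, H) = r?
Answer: -4/3 - I*√7/3 ≈ -1.3333 - 0.88192*I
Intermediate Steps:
u(Z) = -3 + Z² (u(Z) = Z² - 3 = -3 + Z²)
b(t, f) = 7 + √(-7 + t²) (b(t, f) = 7 + √(-4 + (-3 + t²)) = 7 + √(-7 + t²))
n(o) = 1/(-1 + 2*o)
(b(0, O(5, 3)) - 3)*n(-1) = ((7 + √(-7 + 0²)) - 3)/(-1 + 2*(-1)) = ((7 + √(-7 + 0)) - 3)/(-1 - 2) = ((7 + √(-7)) - 3)/(-3) = ((7 + I*√7) - 3)*(-⅓) = (4 + I*√7)*(-⅓) = -4/3 - I*√7/3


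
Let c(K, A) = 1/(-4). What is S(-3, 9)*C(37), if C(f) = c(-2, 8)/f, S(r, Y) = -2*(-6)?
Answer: -3/37 ≈ -0.081081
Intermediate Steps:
c(K, A) = -1/4
S(r, Y) = 12
C(f) = -1/(4*f)
S(-3, 9)*C(37) = 12*(-1/4/37) = 12*(-1/4*1/37) = 12*(-1/148) = -3/37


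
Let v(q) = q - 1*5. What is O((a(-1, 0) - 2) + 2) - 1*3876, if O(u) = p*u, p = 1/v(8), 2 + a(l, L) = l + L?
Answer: -3877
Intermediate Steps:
v(q) = -5 + q (v(q) = q - 5 = -5 + q)
a(l, L) = -2 + L + l (a(l, L) = -2 + (l + L) = -2 + (L + l) = -2 + L + l)
p = ⅓ (p = 1/(-5 + 8) = 1/3 = ⅓ ≈ 0.33333)
O(u) = u/3
O((a(-1, 0) - 2) + 2) - 1*3876 = (((-2 + 0 - 1) - 2) + 2)/3 - 1*3876 = ((-3 - 2) + 2)/3 - 3876 = (-5 + 2)/3 - 3876 = (⅓)*(-3) - 3876 = -1 - 3876 = -3877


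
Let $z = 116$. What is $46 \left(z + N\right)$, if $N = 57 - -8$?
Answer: $8326$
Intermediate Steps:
$N = 65$ ($N = 57 + 8 = 65$)
$46 \left(z + N\right) = 46 \left(116 + 65\right) = 46 \cdot 181 = 8326$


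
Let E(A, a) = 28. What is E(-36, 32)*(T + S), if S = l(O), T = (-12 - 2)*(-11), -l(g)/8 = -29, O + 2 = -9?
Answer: 10808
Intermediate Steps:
O = -11 (O = -2 - 9 = -11)
l(g) = 232 (l(g) = -8*(-29) = 232)
T = 154 (T = -14*(-11) = 154)
S = 232
E(-36, 32)*(T + S) = 28*(154 + 232) = 28*386 = 10808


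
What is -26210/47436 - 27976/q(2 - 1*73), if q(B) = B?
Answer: 662604313/1683978 ≈ 393.48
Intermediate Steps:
-26210/47436 - 27976/q(2 - 1*73) = -26210/47436 - 27976/(2 - 1*73) = -26210*1/47436 - 27976/(2 - 73) = -13105/23718 - 27976/(-71) = -13105/23718 - 27976*(-1/71) = -13105/23718 + 27976/71 = 662604313/1683978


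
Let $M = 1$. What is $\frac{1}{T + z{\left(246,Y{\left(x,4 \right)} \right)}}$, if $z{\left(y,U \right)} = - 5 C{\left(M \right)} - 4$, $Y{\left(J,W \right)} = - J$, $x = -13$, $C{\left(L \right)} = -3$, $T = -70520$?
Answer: $- \frac{1}{70509} \approx -1.4183 \cdot 10^{-5}$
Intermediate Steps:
$z{\left(y,U \right)} = 11$ ($z{\left(y,U \right)} = \left(-5\right) \left(-3\right) - 4 = 15 - 4 = 11$)
$\frac{1}{T + z{\left(246,Y{\left(x,4 \right)} \right)}} = \frac{1}{-70520 + 11} = \frac{1}{-70509} = - \frac{1}{70509}$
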